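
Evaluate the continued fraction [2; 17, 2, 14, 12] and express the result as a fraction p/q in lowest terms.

12588/6119

Collapse the nested fraction from the inside out:
Start with 12.
14 + 1/(12/1) = 14 + 1/12 = 169/12
2 + 1/(169/12) = 2 + 12/169 = 350/169
17 + 1/(350/169) = 17 + 169/350 = 6119/350
2 + 1/(6119/350) = 2 + 350/6119 = 12588/6119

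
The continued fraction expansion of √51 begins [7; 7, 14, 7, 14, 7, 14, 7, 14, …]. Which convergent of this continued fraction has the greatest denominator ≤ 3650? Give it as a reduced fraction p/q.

4999/700

a_0 = 7: 7/1  (≤ bound)
a_1 = 7: 50/7  (≤ bound)
a_2 = 14: 707/99  (≤ bound)
a_3 = 7: 4999/700  (≤ bound)
a_4 = 14: 70693/9899  (> 3650, stop)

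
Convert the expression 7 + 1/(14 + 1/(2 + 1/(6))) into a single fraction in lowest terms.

a_0 = 7: 7/1
a_1 = 14: 99/14
a_2 = 2: 205/29
a_3 = 6: 1329/188

1329/188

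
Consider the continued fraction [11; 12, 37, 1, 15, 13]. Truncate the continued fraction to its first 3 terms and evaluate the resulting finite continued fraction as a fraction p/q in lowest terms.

4932/445

Start with 37.
12 + 1/(37/1) = 12 + 1/37 = 445/37
11 + 1/(445/37) = 11 + 37/445 = 4932/445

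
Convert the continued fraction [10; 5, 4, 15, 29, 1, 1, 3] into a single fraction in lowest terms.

676525/66387

Start with 3.
1 + 1/(3/1) = 1 + 1/3 = 4/3
1 + 1/(4/3) = 1 + 3/4 = 7/4
29 + 1/(7/4) = 29 + 4/7 = 207/7
15 + 1/(207/7) = 15 + 7/207 = 3112/207
4 + 1/(3112/207) = 4 + 207/3112 = 12655/3112
5 + 1/(12655/3112) = 5 + 3112/12655 = 66387/12655
10 + 1/(66387/12655) = 10 + 12655/66387 = 676525/66387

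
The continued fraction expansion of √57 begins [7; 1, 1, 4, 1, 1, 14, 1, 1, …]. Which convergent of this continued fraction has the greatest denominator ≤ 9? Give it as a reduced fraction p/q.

68/9

a_0 = 7: 7/1  (≤ bound)
a_1 = 1: 8/1  (≤ bound)
a_2 = 1: 15/2  (≤ bound)
a_3 = 4: 68/9  (≤ bound)
a_4 = 1: 83/11  (> 9, stop)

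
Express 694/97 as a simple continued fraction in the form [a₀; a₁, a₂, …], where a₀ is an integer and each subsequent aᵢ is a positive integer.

[7; 6, 2, 7]

Run the Euclidean algorithm, recording each quotient:
694 = 7·97 + 15, so a_0 = 7
97 = 6·15 + 7, so a_1 = 6
15 = 2·7 + 1, so a_2 = 2
7 = 7·1 + 0, so a_3 = 7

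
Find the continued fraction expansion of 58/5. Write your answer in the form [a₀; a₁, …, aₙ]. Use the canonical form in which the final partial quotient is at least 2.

⌊58/5⌋ = 11, remainder 3
⌊5/3⌋ = 1, remainder 2
⌊3/2⌋ = 1, remainder 1
⌊2/1⌋ = 2, remainder 0

[11; 1, 1, 2]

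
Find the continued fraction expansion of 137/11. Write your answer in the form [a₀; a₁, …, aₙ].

[12; 2, 5]

Run the Euclidean algorithm, recording each quotient:
⌊137/11⌋ = 12, remainder 5
⌊11/5⌋ = 2, remainder 1
⌊5/1⌋ = 5, remainder 0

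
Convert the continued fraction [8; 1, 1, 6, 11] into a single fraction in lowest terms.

a_0 = 8: 8/1
a_1 = 1: 9/1
a_2 = 1: 17/2
a_3 = 6: 111/13
a_4 = 11: 1238/145

1238/145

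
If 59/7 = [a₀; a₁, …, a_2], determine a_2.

3

Run the Euclidean algorithm, recording each quotient:
59 = 8·7 + 3, so a_0 = 8
7 = 2·3 + 1, so a_1 = 2
3 = 3·1 + 0, so a_2 = 3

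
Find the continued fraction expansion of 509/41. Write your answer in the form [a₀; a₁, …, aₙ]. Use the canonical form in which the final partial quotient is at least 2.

[12; 2, 2, 2, 3]

509 ÷ 41 → quotient 12, remainder 17
41 ÷ 17 → quotient 2, remainder 7
17 ÷ 7 → quotient 2, remainder 3
7 ÷ 3 → quotient 2, remainder 1
3 ÷ 1 → quotient 3, remainder 0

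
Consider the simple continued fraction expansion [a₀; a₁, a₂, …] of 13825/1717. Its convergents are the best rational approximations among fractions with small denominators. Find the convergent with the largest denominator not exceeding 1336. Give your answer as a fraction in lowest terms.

3728/463

a_0 = 8: 8/1  (≤ bound)
a_1 = 19: 153/19  (≤ bound)
a_2 = 3: 467/58  (≤ bound)
a_3 = 2: 1087/135  (≤ bound)
a_4 = 2: 2641/328  (≤ bound)
a_5 = 1: 3728/463  (≤ bound)
a_6 = 3: 13825/1717  (> 1336, stop)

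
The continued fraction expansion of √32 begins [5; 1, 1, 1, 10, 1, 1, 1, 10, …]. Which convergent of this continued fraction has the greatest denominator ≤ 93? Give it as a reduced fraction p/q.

List convergents until the denominator exceeds the bound:
a_0 = 5: 5/1  (≤ bound)
a_1 = 1: 6/1  (≤ bound)
a_2 = 1: 11/2  (≤ bound)
a_3 = 1: 17/3  (≤ bound)
a_4 = 10: 181/32  (≤ bound)
a_5 = 1: 198/35  (≤ bound)
a_6 = 1: 379/67  (≤ bound)
a_7 = 1: 577/102  (> 93, stop)

379/67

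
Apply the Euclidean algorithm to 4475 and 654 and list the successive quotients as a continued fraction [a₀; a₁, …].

⌊4475/654⌋ = 6, remainder 551
⌊654/551⌋ = 1, remainder 103
⌊551/103⌋ = 5, remainder 36
⌊103/36⌋ = 2, remainder 31
⌊36/31⌋ = 1, remainder 5
⌊31/5⌋ = 6, remainder 1
⌊5/1⌋ = 5, remainder 0

[6; 1, 5, 2, 1, 6, 5]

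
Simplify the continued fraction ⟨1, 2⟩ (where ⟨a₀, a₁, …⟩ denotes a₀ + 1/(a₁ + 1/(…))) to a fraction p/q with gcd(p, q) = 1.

3/2

Compute successive convergents:
a_0 = 1: 1/1
a_1 = 2: 3/2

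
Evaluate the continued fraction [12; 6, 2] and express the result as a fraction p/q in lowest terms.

Start with 2.
6 + 1/(2/1) = 6 + 1/2 = 13/2
12 + 1/(13/2) = 12 + 2/13 = 158/13

158/13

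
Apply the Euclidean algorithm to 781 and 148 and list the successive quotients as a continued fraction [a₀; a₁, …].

[5; 3, 1, 1, 1, 1, 3, 2]

Apply division with remainder until the remainder is 0:
781 ÷ 148 → quotient 5, remainder 41
148 ÷ 41 → quotient 3, remainder 25
41 ÷ 25 → quotient 1, remainder 16
25 ÷ 16 → quotient 1, remainder 9
16 ÷ 9 → quotient 1, remainder 7
9 ÷ 7 → quotient 1, remainder 2
7 ÷ 2 → quotient 3, remainder 1
2 ÷ 1 → quotient 2, remainder 0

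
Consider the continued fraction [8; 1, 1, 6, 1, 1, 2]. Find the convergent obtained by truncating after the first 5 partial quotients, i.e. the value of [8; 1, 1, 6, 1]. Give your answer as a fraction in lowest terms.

Use the convergent recurrence hₖ = aₖ·hₖ₋₁ + hₖ₋₂ (and likewise for the denominators kₖ):
a_0 = 8: 8/1
a_1 = 1: 9/1
a_2 = 1: 17/2
a_3 = 6: 111/13
a_4 = 1: 128/15

128/15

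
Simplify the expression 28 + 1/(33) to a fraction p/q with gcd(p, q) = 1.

925/33

Start with 33.
28 + 1/(33/1) = 28 + 1/33 = 925/33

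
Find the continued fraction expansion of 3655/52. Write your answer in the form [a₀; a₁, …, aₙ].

3655 = 70·52 + 15, so a_0 = 70
52 = 3·15 + 7, so a_1 = 3
15 = 2·7 + 1, so a_2 = 2
7 = 7·1 + 0, so a_3 = 7

[70; 3, 2, 7]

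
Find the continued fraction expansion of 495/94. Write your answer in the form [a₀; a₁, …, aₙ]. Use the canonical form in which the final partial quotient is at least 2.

495 ÷ 94 → quotient 5, remainder 25
94 ÷ 25 → quotient 3, remainder 19
25 ÷ 19 → quotient 1, remainder 6
19 ÷ 6 → quotient 3, remainder 1
6 ÷ 1 → quotient 6, remainder 0

[5; 3, 1, 3, 6]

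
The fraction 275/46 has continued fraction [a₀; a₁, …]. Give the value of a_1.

275 ÷ 46 → quotient 5, remainder 45
46 ÷ 45 → quotient 1, remainder 1

1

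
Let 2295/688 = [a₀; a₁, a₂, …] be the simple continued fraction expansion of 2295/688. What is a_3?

Run the Euclidean algorithm, recording each quotient:
2295 ÷ 688 → quotient 3, remainder 231
688 ÷ 231 → quotient 2, remainder 226
231 ÷ 226 → quotient 1, remainder 5
226 ÷ 5 → quotient 45, remainder 1

45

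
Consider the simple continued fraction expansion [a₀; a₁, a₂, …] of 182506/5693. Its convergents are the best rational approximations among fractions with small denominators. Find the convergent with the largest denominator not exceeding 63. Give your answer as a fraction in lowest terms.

List convergents until the denominator exceeds the bound:
a_0 = 32: 32/1  (≤ bound)
a_1 = 17: 545/17  (≤ bound)
a_2 = 3: 1667/52  (≤ bound)
a_3 = 1: 2212/69  (> 63, stop)

1667/52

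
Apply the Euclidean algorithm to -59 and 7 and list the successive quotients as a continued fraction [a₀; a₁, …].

-59 ÷ 7 → quotient -9, remainder 4
7 ÷ 4 → quotient 1, remainder 3
4 ÷ 3 → quotient 1, remainder 1
3 ÷ 1 → quotient 3, remainder 0

[-9; 1, 1, 3]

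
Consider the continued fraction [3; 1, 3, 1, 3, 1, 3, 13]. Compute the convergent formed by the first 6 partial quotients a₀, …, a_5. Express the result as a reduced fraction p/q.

91/24

a_0 = 3: 3/1
a_1 = 1: 4/1
a_2 = 3: 15/4
a_3 = 1: 19/5
a_4 = 3: 72/19
a_5 = 1: 91/24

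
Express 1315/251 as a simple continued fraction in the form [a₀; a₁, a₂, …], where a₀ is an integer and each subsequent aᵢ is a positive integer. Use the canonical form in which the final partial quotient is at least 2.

⌊1315/251⌋ = 5, remainder 60
⌊251/60⌋ = 4, remainder 11
⌊60/11⌋ = 5, remainder 5
⌊11/5⌋ = 2, remainder 1
⌊5/1⌋ = 5, remainder 0

[5; 4, 5, 2, 5]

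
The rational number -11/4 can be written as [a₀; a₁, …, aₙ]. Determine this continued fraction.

Apply division with remainder until the remainder is 0:
-11 ÷ 4 → quotient -3, remainder 1
4 ÷ 1 → quotient 4, remainder 0

[-3; 4]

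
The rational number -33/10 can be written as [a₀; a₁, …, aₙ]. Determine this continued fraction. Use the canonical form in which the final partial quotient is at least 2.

Apply division with remainder until the remainder is 0:
-33 ÷ 10 → quotient -4, remainder 7
10 ÷ 7 → quotient 1, remainder 3
7 ÷ 3 → quotient 2, remainder 1
3 ÷ 1 → quotient 3, remainder 0

[-4; 1, 2, 3]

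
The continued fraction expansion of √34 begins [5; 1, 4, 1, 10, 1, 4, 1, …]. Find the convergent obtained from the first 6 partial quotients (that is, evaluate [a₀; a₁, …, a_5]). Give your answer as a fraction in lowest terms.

a_0 = 5: 5/1
a_1 = 1: 6/1
a_2 = 4: 29/5
a_3 = 1: 35/6
a_4 = 10: 379/65
a_5 = 1: 414/71

414/71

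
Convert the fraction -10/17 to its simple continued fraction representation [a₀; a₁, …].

Repeatedly divide and take the remainder:
⌊-10/17⌋ = -1, remainder 7
⌊17/7⌋ = 2, remainder 3
⌊7/3⌋ = 2, remainder 1
⌊3/1⌋ = 3, remainder 0

[-1; 2, 2, 3]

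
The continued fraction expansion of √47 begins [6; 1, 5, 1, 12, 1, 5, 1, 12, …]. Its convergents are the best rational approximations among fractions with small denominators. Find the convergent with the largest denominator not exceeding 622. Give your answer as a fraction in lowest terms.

3942/575

List convergents until the denominator exceeds the bound:
a_0 = 6: 6/1  (≤ bound)
a_1 = 1: 7/1  (≤ bound)
a_2 = 5: 41/6  (≤ bound)
a_3 = 1: 48/7  (≤ bound)
a_4 = 12: 617/90  (≤ bound)
a_5 = 1: 665/97  (≤ bound)
a_6 = 5: 3942/575  (≤ bound)
a_7 = 1: 4607/672  (> 622, stop)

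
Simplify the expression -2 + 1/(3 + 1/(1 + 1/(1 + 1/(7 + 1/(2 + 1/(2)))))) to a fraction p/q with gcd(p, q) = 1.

-479/279

a_0 = -2: -2/1
a_1 = 3: -5/3
a_2 = 1: -7/4
a_3 = 1: -12/7
a_4 = 7: -91/53
a_5 = 2: -194/113
a_6 = 2: -479/279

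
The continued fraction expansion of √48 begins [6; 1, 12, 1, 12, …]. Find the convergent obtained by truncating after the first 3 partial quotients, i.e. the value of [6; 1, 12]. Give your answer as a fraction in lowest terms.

Start with 12.
1 + 1/(12/1) = 1 + 1/12 = 13/12
6 + 1/(13/12) = 6 + 12/13 = 90/13

90/13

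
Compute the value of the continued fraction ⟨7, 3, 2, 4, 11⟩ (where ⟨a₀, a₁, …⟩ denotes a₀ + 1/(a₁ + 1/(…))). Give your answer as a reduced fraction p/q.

Build up convergents one term at a time:
a_0 = 7: 7/1
a_1 = 3: 22/3
a_2 = 2: 51/7
a_3 = 4: 226/31
a_4 = 11: 2537/348

2537/348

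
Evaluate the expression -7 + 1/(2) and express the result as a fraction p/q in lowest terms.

Work from the innermost term outward:
Start with 2.
-7 + 1/(2/1) = -7 + 1/2 = -13/2

-13/2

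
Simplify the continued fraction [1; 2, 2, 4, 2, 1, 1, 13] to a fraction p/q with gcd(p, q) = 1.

a_0 = 1: 1/1
a_1 = 2: 3/2
a_2 = 2: 7/5
a_3 = 4: 31/22
a_4 = 2: 69/49
a_5 = 1: 100/71
a_6 = 1: 169/120
a_7 = 13: 2297/1631

2297/1631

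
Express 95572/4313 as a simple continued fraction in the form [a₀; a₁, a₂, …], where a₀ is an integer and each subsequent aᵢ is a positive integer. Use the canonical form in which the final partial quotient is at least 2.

[22; 6, 3, 2, 13, 1, 1, 3]

Run the Euclidean algorithm, recording each quotient:
95572 ÷ 4313 → quotient 22, remainder 686
4313 ÷ 686 → quotient 6, remainder 197
686 ÷ 197 → quotient 3, remainder 95
197 ÷ 95 → quotient 2, remainder 7
95 ÷ 7 → quotient 13, remainder 4
7 ÷ 4 → quotient 1, remainder 3
4 ÷ 3 → quotient 1, remainder 1
3 ÷ 1 → quotient 3, remainder 0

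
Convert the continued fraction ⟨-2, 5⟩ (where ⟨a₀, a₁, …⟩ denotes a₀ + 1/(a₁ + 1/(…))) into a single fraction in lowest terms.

Work from the innermost term outward:
Start with 5.
-2 + 1/(5/1) = -2 + 1/5 = -9/5

-9/5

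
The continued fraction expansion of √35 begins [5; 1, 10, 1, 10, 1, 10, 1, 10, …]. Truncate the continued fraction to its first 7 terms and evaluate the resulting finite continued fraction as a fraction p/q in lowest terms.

9235/1561

Collapse the nested fraction from the inside out:
Start with 10.
1 + 1/(10/1) = 1 + 1/10 = 11/10
10 + 1/(11/10) = 10 + 10/11 = 120/11
1 + 1/(120/11) = 1 + 11/120 = 131/120
10 + 1/(131/120) = 10 + 120/131 = 1430/131
1 + 1/(1430/131) = 1 + 131/1430 = 1561/1430
5 + 1/(1561/1430) = 5 + 1430/1561 = 9235/1561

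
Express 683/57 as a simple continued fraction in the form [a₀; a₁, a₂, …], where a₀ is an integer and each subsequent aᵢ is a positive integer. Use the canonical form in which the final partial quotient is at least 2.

683 ÷ 57 → quotient 11, remainder 56
57 ÷ 56 → quotient 1, remainder 1
56 ÷ 1 → quotient 56, remainder 0

[11; 1, 56]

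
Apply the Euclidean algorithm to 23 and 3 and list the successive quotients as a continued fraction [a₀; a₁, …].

[7; 1, 2]

Repeatedly divide and take the remainder:
23 ÷ 3 → quotient 7, remainder 2
3 ÷ 2 → quotient 1, remainder 1
2 ÷ 1 → quotient 2, remainder 0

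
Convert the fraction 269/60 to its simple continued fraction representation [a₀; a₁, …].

[4; 2, 14, 2]

Run the Euclidean algorithm, recording each quotient:
269 ÷ 60 → quotient 4, remainder 29
60 ÷ 29 → quotient 2, remainder 2
29 ÷ 2 → quotient 14, remainder 1
2 ÷ 1 → quotient 2, remainder 0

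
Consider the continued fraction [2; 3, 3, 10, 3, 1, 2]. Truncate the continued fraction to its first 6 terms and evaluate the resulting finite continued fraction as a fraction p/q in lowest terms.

Use the convergent recurrence hₖ = aₖ·hₖ₋₁ + hₖ₋₂ (and likewise for the denominators kₖ):
a_0 = 2: 2/1
a_1 = 3: 7/3
a_2 = 3: 23/10
a_3 = 10: 237/103
a_4 = 3: 734/319
a_5 = 1: 971/422

971/422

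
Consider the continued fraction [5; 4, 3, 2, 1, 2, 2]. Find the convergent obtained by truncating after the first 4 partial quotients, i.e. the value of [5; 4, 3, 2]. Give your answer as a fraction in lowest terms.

157/30

Start with 2.
3 + 1/(2/1) = 3 + 1/2 = 7/2
4 + 1/(7/2) = 4 + 2/7 = 30/7
5 + 1/(30/7) = 5 + 7/30 = 157/30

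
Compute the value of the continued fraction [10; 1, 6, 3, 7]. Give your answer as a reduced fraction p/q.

1749/161

Use the convergent recurrence hₖ = aₖ·hₖ₋₁ + hₖ₋₂ (and likewise for the denominators kₖ):
a_0 = 10: 10/1
a_1 = 1: 11/1
a_2 = 6: 76/7
a_3 = 3: 239/22
a_4 = 7: 1749/161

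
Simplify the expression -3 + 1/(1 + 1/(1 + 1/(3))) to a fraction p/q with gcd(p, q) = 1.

Build up convergents one term at a time:
a_0 = -3: -3/1
a_1 = 1: -2/1
a_2 = 1: -5/2
a_3 = 3: -17/7

-17/7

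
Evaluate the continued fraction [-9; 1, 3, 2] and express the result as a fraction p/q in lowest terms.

a_0 = -9: -9/1
a_1 = 1: -8/1
a_2 = 3: -33/4
a_3 = 2: -74/9

-74/9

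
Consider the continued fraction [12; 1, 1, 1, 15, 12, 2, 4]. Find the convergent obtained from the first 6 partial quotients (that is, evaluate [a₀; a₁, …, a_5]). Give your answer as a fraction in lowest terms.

7178/567

Start with 12.
15 + 1/(12/1) = 15 + 1/12 = 181/12
1 + 1/(181/12) = 1 + 12/181 = 193/181
1 + 1/(193/181) = 1 + 181/193 = 374/193
1 + 1/(374/193) = 1 + 193/374 = 567/374
12 + 1/(567/374) = 12 + 374/567 = 7178/567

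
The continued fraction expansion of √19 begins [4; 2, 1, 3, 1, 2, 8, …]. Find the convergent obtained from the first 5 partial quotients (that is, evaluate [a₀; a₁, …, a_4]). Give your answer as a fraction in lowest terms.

Compute successive convergents:
a_0 = 4: 4/1
a_1 = 2: 9/2
a_2 = 1: 13/3
a_3 = 3: 48/11
a_4 = 1: 61/14

61/14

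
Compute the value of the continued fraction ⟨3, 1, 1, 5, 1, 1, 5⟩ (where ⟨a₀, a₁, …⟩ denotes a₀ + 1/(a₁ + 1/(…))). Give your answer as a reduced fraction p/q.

471/133

Use the convergent recurrence hₖ = aₖ·hₖ₋₁ + hₖ₋₂ (and likewise for the denominators kₖ):
a_0 = 3: 3/1
a_1 = 1: 4/1
a_2 = 1: 7/2
a_3 = 5: 39/11
a_4 = 1: 46/13
a_5 = 1: 85/24
a_6 = 5: 471/133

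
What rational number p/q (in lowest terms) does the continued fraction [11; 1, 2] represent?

Start with 2.
1 + 1/(2/1) = 1 + 1/2 = 3/2
11 + 1/(3/2) = 11 + 2/3 = 35/3

35/3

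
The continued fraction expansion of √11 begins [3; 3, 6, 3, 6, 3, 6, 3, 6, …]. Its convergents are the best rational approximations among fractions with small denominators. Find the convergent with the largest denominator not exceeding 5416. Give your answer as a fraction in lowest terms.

3970/1197

a_0 = 3: 3/1  (≤ bound)
a_1 = 3: 10/3  (≤ bound)
a_2 = 6: 63/19  (≤ bound)
a_3 = 3: 199/60  (≤ bound)
a_4 = 6: 1257/379  (≤ bound)
a_5 = 3: 3970/1197  (≤ bound)
a_6 = 6: 25077/7561  (> 5416, stop)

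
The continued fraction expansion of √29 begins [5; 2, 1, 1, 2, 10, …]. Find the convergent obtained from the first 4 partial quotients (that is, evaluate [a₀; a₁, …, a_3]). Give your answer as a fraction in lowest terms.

Use the convergent recurrence hₖ = aₖ·hₖ₋₁ + hₖ₋₂ (and likewise for the denominators kₖ):
a_0 = 5: 5/1
a_1 = 2: 11/2
a_2 = 1: 16/3
a_3 = 1: 27/5

27/5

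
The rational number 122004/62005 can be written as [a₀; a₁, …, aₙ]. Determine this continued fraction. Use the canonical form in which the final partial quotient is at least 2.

122004 = 1·62005 + 59999, so a_0 = 1
62005 = 1·59999 + 2006, so a_1 = 1
59999 = 29·2006 + 1825, so a_2 = 29
2006 = 1·1825 + 181, so a_3 = 1
1825 = 10·181 + 15, so a_4 = 10
181 = 12·15 + 1, so a_5 = 12
15 = 15·1 + 0, so a_6 = 15

[1; 1, 29, 1, 10, 12, 15]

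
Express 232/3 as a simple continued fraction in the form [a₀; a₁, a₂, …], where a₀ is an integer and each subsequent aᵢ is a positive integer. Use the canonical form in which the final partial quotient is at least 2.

[77; 3]

⌊232/3⌋ = 77, remainder 1
⌊3/1⌋ = 3, remainder 0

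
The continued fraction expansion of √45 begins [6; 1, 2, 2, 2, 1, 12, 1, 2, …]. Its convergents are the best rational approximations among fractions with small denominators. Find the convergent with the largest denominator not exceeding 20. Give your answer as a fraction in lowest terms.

List convergents until the denominator exceeds the bound:
a_0 = 6: 6/1  (≤ bound)
a_1 = 1: 7/1  (≤ bound)
a_2 = 2: 20/3  (≤ bound)
a_3 = 2: 47/7  (≤ bound)
a_4 = 2: 114/17  (≤ bound)
a_5 = 1: 161/24  (> 20, stop)

114/17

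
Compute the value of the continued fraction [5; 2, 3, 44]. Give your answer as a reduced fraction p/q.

1683/310

Build up convergents one term at a time:
a_0 = 5: 5/1
a_1 = 2: 11/2
a_2 = 3: 38/7
a_3 = 44: 1683/310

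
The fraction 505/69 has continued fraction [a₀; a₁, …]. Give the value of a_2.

Repeatedly divide and take the remainder:
⌊505/69⌋ = 7, remainder 22
⌊69/22⌋ = 3, remainder 3
⌊22/3⌋ = 7, remainder 1

7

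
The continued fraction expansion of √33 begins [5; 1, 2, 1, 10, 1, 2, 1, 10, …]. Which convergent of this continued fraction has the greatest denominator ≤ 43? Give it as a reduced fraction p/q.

247/43

a_0 = 5: 5/1  (≤ bound)
a_1 = 1: 6/1  (≤ bound)
a_2 = 2: 17/3  (≤ bound)
a_3 = 1: 23/4  (≤ bound)
a_4 = 10: 247/43  (≤ bound)
a_5 = 1: 270/47  (> 43, stop)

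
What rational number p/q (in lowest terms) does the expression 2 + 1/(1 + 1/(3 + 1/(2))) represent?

25/9

Starting at the tail and folding back:
Start with 2.
3 + 1/(2/1) = 3 + 1/2 = 7/2
1 + 1/(7/2) = 1 + 2/7 = 9/7
2 + 1/(9/7) = 2 + 7/9 = 25/9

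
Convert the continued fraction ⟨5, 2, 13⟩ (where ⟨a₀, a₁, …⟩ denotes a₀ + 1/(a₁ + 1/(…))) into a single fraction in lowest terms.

a_0 = 5: 5/1
a_1 = 2: 11/2
a_2 = 13: 148/27

148/27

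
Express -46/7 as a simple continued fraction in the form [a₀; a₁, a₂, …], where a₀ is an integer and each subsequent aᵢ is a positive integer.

Repeatedly divide and take the remainder:
⌊-46/7⌋ = -7, remainder 3
⌊7/3⌋ = 2, remainder 1
⌊3/1⌋ = 3, remainder 0

[-7; 2, 3]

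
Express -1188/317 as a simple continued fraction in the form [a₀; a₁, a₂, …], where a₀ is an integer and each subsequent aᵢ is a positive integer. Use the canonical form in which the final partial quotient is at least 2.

Repeatedly divide and take the remainder:
⌊-1188/317⌋ = -4, remainder 80
⌊317/80⌋ = 3, remainder 77
⌊80/77⌋ = 1, remainder 3
⌊77/3⌋ = 25, remainder 2
⌊3/2⌋ = 1, remainder 1
⌊2/1⌋ = 2, remainder 0

[-4; 3, 1, 25, 1, 2]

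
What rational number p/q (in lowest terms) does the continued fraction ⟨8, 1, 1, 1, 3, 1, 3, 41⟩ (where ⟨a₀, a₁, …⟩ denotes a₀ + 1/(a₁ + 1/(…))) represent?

Compute successive convergents:
a_0 = 8: 8/1
a_1 = 1: 9/1
a_2 = 1: 17/2
a_3 = 1: 26/3
a_4 = 3: 95/11
a_5 = 1: 121/14
a_6 = 3: 458/53
a_7 = 41: 18899/2187

18899/2187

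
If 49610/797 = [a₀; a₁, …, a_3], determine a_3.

13

⌊49610/797⌋ = 62, remainder 196
⌊797/196⌋ = 4, remainder 13
⌊196/13⌋ = 15, remainder 1
⌊13/1⌋ = 13, remainder 0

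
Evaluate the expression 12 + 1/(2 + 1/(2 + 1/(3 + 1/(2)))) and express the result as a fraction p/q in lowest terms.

Collapse the nested fraction from the inside out:
Start with 2.
3 + 1/(2/1) = 3 + 1/2 = 7/2
2 + 1/(7/2) = 2 + 2/7 = 16/7
2 + 1/(16/7) = 2 + 7/16 = 39/16
12 + 1/(39/16) = 12 + 16/39 = 484/39

484/39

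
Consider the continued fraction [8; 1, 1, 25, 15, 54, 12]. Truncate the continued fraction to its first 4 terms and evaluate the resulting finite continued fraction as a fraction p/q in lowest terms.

Starting at the tail and folding back:
Start with 25.
1 + 1/(25/1) = 1 + 1/25 = 26/25
1 + 1/(26/25) = 1 + 25/26 = 51/26
8 + 1/(51/26) = 8 + 26/51 = 434/51

434/51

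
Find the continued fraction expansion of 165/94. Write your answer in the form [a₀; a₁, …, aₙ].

[1; 1, 3, 11, 2]

Apply division with remainder until the remainder is 0:
165 = 1·94 + 71, so a_0 = 1
94 = 1·71 + 23, so a_1 = 1
71 = 3·23 + 2, so a_2 = 3
23 = 11·2 + 1, so a_3 = 11
2 = 2·1 + 0, so a_4 = 2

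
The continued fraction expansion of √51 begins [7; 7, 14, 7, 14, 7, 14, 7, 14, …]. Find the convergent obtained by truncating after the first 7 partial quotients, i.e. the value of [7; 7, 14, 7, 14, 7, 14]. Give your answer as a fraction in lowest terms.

7068593/989801

Starting at the tail and folding back:
Start with 14.
7 + 1/(14/1) = 7 + 1/14 = 99/14
14 + 1/(99/14) = 14 + 14/99 = 1400/99
7 + 1/(1400/99) = 7 + 99/1400 = 9899/1400
14 + 1/(9899/1400) = 14 + 1400/9899 = 139986/9899
7 + 1/(139986/9899) = 7 + 9899/139986 = 989801/139986
7 + 1/(989801/139986) = 7 + 139986/989801 = 7068593/989801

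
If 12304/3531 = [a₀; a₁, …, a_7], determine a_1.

Repeatedly divide and take the remainder:
12304 = 3·3531 + 1711, so a_0 = 3
3531 = 2·1711 + 109, so a_1 = 2

2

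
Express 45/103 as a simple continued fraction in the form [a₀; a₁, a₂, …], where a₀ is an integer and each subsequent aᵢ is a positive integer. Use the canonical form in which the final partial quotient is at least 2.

[0; 2, 3, 2, 6]

Repeatedly divide and take the remainder:
⌊45/103⌋ = 0, remainder 45
⌊103/45⌋ = 2, remainder 13
⌊45/13⌋ = 3, remainder 6
⌊13/6⌋ = 2, remainder 1
⌊6/1⌋ = 6, remainder 0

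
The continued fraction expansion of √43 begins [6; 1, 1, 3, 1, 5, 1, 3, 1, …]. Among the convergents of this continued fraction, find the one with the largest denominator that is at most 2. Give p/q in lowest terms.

List convergents until the denominator exceeds the bound:
a_0 = 6: 6/1  (≤ bound)
a_1 = 1: 7/1  (≤ bound)
a_2 = 1: 13/2  (≤ bound)
a_3 = 3: 46/7  (> 2, stop)

13/2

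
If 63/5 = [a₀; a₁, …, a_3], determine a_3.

⌊63/5⌋ = 12, remainder 3
⌊5/3⌋ = 1, remainder 2
⌊3/2⌋ = 1, remainder 1
⌊2/1⌋ = 2, remainder 0

2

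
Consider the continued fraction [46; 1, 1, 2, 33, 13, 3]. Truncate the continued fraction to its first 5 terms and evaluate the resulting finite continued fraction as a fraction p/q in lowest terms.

a_0 = 46: 46/1
a_1 = 1: 47/1
a_2 = 1: 93/2
a_3 = 2: 233/5
a_4 = 33: 7782/167

7782/167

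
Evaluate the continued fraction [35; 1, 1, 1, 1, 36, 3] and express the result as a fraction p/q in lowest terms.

Start with 3.
36 + 1/(3/1) = 36 + 1/3 = 109/3
1 + 1/(109/3) = 1 + 3/109 = 112/109
1 + 1/(112/109) = 1 + 109/112 = 221/112
1 + 1/(221/112) = 1 + 112/221 = 333/221
1 + 1/(333/221) = 1 + 221/333 = 554/333
35 + 1/(554/333) = 35 + 333/554 = 19723/554

19723/554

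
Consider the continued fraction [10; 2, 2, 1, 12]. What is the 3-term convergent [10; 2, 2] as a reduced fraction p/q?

52/5

Collapse the nested fraction from the inside out:
Start with 2.
2 + 1/(2/1) = 2 + 1/2 = 5/2
10 + 1/(5/2) = 10 + 2/5 = 52/5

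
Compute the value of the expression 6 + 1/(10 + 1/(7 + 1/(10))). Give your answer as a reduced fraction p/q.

Collapse the nested fraction from the inside out:
Start with 10.
7 + 1/(10/1) = 7 + 1/10 = 71/10
10 + 1/(71/10) = 10 + 10/71 = 720/71
6 + 1/(720/71) = 6 + 71/720 = 4391/720

4391/720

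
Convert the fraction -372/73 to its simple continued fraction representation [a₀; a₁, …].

-372 ÷ 73 → quotient -6, remainder 66
73 ÷ 66 → quotient 1, remainder 7
66 ÷ 7 → quotient 9, remainder 3
7 ÷ 3 → quotient 2, remainder 1
3 ÷ 1 → quotient 3, remainder 0

[-6; 1, 9, 2, 3]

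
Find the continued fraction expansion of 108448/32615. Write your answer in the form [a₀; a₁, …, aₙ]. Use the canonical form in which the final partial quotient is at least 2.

[3; 3, 13, 6, 2, 4, 3, 4]

⌊108448/32615⌋ = 3, remainder 10603
⌊32615/10603⌋ = 3, remainder 806
⌊10603/806⌋ = 13, remainder 125
⌊806/125⌋ = 6, remainder 56
⌊125/56⌋ = 2, remainder 13
⌊56/13⌋ = 4, remainder 4
⌊13/4⌋ = 3, remainder 1
⌊4/1⌋ = 4, remainder 0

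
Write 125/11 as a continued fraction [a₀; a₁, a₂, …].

125 ÷ 11 → quotient 11, remainder 4
11 ÷ 4 → quotient 2, remainder 3
4 ÷ 3 → quotient 1, remainder 1
3 ÷ 1 → quotient 3, remainder 0

[11; 2, 1, 3]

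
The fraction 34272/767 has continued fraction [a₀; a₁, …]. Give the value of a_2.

2

34272 ÷ 767 → quotient 44, remainder 524
767 ÷ 524 → quotient 1, remainder 243
524 ÷ 243 → quotient 2, remainder 38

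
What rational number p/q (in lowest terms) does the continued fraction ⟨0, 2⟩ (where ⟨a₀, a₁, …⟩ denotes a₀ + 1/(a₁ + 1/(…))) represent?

Start with 2.
0 + 1/(2/1) = 0 + 1/2 = 1/2

1/2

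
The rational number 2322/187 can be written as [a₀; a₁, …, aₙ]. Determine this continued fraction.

Apply division with remainder until the remainder is 0:
2322 ÷ 187 → quotient 12, remainder 78
187 ÷ 78 → quotient 2, remainder 31
78 ÷ 31 → quotient 2, remainder 16
31 ÷ 16 → quotient 1, remainder 15
16 ÷ 15 → quotient 1, remainder 1
15 ÷ 1 → quotient 15, remainder 0

[12; 2, 2, 1, 1, 15]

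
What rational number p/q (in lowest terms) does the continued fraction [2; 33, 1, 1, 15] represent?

2109/1039

Compute successive convergents:
a_0 = 2: 2/1
a_1 = 33: 67/33
a_2 = 1: 69/34
a_3 = 1: 136/67
a_4 = 15: 2109/1039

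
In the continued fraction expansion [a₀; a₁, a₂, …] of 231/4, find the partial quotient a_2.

Run the Euclidean algorithm, recording each quotient:
231 = 57·4 + 3, so a_0 = 57
4 = 1·3 + 1, so a_1 = 1
3 = 3·1 + 0, so a_2 = 3

3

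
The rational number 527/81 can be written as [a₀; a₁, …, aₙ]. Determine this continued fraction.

[6; 1, 1, 40]

⌊527/81⌋ = 6, remainder 41
⌊81/41⌋ = 1, remainder 40
⌊41/40⌋ = 1, remainder 1
⌊40/1⌋ = 40, remainder 0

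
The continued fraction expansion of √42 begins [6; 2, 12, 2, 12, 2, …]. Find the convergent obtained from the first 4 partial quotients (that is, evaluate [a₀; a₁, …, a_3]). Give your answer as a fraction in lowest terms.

a_0 = 6: 6/1
a_1 = 2: 13/2
a_2 = 12: 162/25
a_3 = 2: 337/52

337/52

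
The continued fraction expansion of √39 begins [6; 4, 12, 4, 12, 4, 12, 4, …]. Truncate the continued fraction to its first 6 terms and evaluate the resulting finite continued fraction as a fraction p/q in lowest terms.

Compute successive convergents:
a_0 = 6: 6/1
a_1 = 4: 25/4
a_2 = 12: 306/49
a_3 = 4: 1249/200
a_4 = 12: 15294/2449
a_5 = 4: 62425/9996

62425/9996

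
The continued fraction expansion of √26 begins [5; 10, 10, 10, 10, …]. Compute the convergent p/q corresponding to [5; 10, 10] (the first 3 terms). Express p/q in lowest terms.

Start with 10.
10 + 1/(10/1) = 10 + 1/10 = 101/10
5 + 1/(101/10) = 5 + 10/101 = 515/101

515/101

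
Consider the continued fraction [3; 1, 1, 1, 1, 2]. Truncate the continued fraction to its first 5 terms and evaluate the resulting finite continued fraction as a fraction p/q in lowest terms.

18/5

a_0 = 3: 3/1
a_1 = 1: 4/1
a_2 = 1: 7/2
a_3 = 1: 11/3
a_4 = 1: 18/5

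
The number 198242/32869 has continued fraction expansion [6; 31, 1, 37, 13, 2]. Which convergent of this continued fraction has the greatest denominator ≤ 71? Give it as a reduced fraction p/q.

193/32

a_0 = 6: 6/1  (≤ bound)
a_1 = 31: 187/31  (≤ bound)
a_2 = 1: 193/32  (≤ bound)
a_3 = 37: 7328/1215  (> 71, stop)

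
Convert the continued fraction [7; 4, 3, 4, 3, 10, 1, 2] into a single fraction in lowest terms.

43103/5960

a_0 = 7: 7/1
a_1 = 4: 29/4
a_2 = 3: 94/13
a_3 = 4: 405/56
a_4 = 3: 1309/181
a_5 = 10: 13495/1866
a_6 = 1: 14804/2047
a_7 = 2: 43103/5960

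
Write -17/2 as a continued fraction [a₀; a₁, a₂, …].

Apply division with remainder until the remainder is 0:
⌊-17/2⌋ = -9, remainder 1
⌊2/1⌋ = 2, remainder 0

[-9; 2]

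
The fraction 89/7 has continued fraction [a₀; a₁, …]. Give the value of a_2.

2

89 ÷ 7 → quotient 12, remainder 5
7 ÷ 5 → quotient 1, remainder 2
5 ÷ 2 → quotient 2, remainder 1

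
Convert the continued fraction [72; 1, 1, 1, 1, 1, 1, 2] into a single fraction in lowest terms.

2469/34

Start with 2.
1 + 1/(2/1) = 1 + 1/2 = 3/2
1 + 1/(3/2) = 1 + 2/3 = 5/3
1 + 1/(5/3) = 1 + 3/5 = 8/5
1 + 1/(8/5) = 1 + 5/8 = 13/8
1 + 1/(13/8) = 1 + 8/13 = 21/13
1 + 1/(21/13) = 1 + 13/21 = 34/21
72 + 1/(34/21) = 72 + 21/34 = 2469/34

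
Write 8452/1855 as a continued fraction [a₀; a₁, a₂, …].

[4; 1, 1, 3, 1, 15, 13]

⌊8452/1855⌋ = 4, remainder 1032
⌊1855/1032⌋ = 1, remainder 823
⌊1032/823⌋ = 1, remainder 209
⌊823/209⌋ = 3, remainder 196
⌊209/196⌋ = 1, remainder 13
⌊196/13⌋ = 15, remainder 1
⌊13/1⌋ = 13, remainder 0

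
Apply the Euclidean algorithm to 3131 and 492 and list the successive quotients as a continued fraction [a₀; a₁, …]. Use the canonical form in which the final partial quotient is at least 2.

[6; 2, 1, 2, 1, 44]

Repeatedly divide and take the remainder:
3131 = 6·492 + 179, so a_0 = 6
492 = 2·179 + 134, so a_1 = 2
179 = 1·134 + 45, so a_2 = 1
134 = 2·45 + 44, so a_3 = 2
45 = 1·44 + 1, so a_4 = 1
44 = 44·1 + 0, so a_5 = 44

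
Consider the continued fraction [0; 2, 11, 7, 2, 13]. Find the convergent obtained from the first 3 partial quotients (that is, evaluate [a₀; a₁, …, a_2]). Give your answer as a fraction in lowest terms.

a_0 = 0: 0/1
a_1 = 2: 1/2
a_2 = 11: 11/23

11/23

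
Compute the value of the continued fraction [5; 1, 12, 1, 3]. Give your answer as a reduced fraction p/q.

326/55

a_0 = 5: 5/1
a_1 = 1: 6/1
a_2 = 12: 77/13
a_3 = 1: 83/14
a_4 = 3: 326/55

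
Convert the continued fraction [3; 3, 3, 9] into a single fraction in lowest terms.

Work from the innermost term outward:
Start with 9.
3 + 1/(9/1) = 3 + 1/9 = 28/9
3 + 1/(28/9) = 3 + 9/28 = 93/28
3 + 1/(93/28) = 3 + 28/93 = 307/93

307/93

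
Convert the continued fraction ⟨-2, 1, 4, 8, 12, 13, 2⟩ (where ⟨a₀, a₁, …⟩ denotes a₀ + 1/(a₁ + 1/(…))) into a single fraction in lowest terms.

-16136/13501

Use the convergent recurrence hₖ = aₖ·hₖ₋₁ + hₖ₋₂ (and likewise for the denominators kₖ):
a_0 = -2: -2/1
a_1 = 1: -1/1
a_2 = 4: -6/5
a_3 = 8: -49/41
a_4 = 12: -594/497
a_5 = 13: -7771/6502
a_6 = 2: -16136/13501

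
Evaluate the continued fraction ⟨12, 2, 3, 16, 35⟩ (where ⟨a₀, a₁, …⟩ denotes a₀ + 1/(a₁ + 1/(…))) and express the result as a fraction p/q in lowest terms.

49682/3997

a_0 = 12: 12/1
a_1 = 2: 25/2
a_2 = 3: 87/7
a_3 = 16: 1417/114
a_4 = 35: 49682/3997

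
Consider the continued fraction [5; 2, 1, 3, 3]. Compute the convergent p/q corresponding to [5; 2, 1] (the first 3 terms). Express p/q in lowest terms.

Starting at the tail and folding back:
Start with 1.
2 + 1/(1/1) = 2 + 1/1 = 3/1
5 + 1/(3/1) = 5 + 1/3 = 16/3

16/3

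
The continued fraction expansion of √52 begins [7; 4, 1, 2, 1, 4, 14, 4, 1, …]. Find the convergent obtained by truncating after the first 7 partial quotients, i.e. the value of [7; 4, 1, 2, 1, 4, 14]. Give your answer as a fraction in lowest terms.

a_0 = 7: 7/1
a_1 = 4: 29/4
a_2 = 1: 36/5
a_3 = 2: 101/14
a_4 = 1: 137/19
a_5 = 4: 649/90
a_6 = 14: 9223/1279

9223/1279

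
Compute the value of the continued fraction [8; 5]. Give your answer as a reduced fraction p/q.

41/5

Start with 5.
8 + 1/(5/1) = 8 + 1/5 = 41/5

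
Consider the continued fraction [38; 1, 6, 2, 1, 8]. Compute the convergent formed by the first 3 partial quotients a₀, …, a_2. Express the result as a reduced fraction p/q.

272/7

a_0 = 38: 38/1
a_1 = 1: 39/1
a_2 = 6: 272/7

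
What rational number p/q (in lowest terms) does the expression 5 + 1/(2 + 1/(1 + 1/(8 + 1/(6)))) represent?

850/159

Compute successive convergents:
a_0 = 5: 5/1
a_1 = 2: 11/2
a_2 = 1: 16/3
a_3 = 8: 139/26
a_4 = 6: 850/159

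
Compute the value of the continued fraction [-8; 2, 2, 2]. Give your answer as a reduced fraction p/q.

Collapse the nested fraction from the inside out:
Start with 2.
2 + 1/(2/1) = 2 + 1/2 = 5/2
2 + 1/(5/2) = 2 + 2/5 = 12/5
-8 + 1/(12/5) = -8 + 5/12 = -91/12

-91/12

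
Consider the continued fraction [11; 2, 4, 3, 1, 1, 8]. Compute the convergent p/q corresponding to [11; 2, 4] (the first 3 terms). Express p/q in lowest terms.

103/9

Start with 4.
2 + 1/(4/1) = 2 + 1/4 = 9/4
11 + 1/(9/4) = 11 + 4/9 = 103/9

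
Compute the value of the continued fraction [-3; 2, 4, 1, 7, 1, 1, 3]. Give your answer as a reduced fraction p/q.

Start with 3.
1 + 1/(3/1) = 1 + 1/3 = 4/3
1 + 1/(4/3) = 1 + 3/4 = 7/4
7 + 1/(7/4) = 7 + 4/7 = 53/7
1 + 1/(53/7) = 1 + 7/53 = 60/53
4 + 1/(60/53) = 4 + 53/60 = 293/60
2 + 1/(293/60) = 2 + 60/293 = 646/293
-3 + 1/(646/293) = -3 + 293/646 = -1645/646

-1645/646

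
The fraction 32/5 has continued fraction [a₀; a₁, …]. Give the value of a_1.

32 = 6·5 + 2, so a_0 = 6
5 = 2·2 + 1, so a_1 = 2

2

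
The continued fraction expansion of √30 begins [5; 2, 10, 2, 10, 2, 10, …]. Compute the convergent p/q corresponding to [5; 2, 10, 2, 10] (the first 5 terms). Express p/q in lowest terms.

Start with 10.
2 + 1/(10/1) = 2 + 1/10 = 21/10
10 + 1/(21/10) = 10 + 10/21 = 220/21
2 + 1/(220/21) = 2 + 21/220 = 461/220
5 + 1/(461/220) = 5 + 220/461 = 2525/461

2525/461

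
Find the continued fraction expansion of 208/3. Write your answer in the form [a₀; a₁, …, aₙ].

Run the Euclidean algorithm, recording each quotient:
208 ÷ 3 → quotient 69, remainder 1
3 ÷ 1 → quotient 3, remainder 0

[69; 3]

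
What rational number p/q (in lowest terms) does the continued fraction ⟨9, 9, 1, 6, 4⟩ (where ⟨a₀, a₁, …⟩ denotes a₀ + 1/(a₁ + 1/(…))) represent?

Build up convergents one term at a time:
a_0 = 9: 9/1
a_1 = 9: 82/9
a_2 = 1: 91/10
a_3 = 6: 628/69
a_4 = 4: 2603/286

2603/286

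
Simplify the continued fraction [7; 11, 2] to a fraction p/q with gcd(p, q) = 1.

163/23

a_0 = 7: 7/1
a_1 = 11: 78/11
a_2 = 2: 163/23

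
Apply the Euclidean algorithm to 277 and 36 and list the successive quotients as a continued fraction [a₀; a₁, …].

277 ÷ 36 → quotient 7, remainder 25
36 ÷ 25 → quotient 1, remainder 11
25 ÷ 11 → quotient 2, remainder 3
11 ÷ 3 → quotient 3, remainder 2
3 ÷ 2 → quotient 1, remainder 1
2 ÷ 1 → quotient 2, remainder 0

[7; 1, 2, 3, 1, 2]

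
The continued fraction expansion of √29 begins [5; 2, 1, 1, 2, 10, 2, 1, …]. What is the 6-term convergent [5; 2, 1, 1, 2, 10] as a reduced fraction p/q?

Build up convergents one term at a time:
a_0 = 5: 5/1
a_1 = 2: 11/2
a_2 = 1: 16/3
a_3 = 1: 27/5
a_4 = 2: 70/13
a_5 = 10: 727/135

727/135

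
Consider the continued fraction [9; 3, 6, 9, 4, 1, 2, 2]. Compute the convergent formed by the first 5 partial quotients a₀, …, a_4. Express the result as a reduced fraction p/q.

a_0 = 9: 9/1
a_1 = 3: 28/3
a_2 = 6: 177/19
a_3 = 9: 1621/174
a_4 = 4: 6661/715

6661/715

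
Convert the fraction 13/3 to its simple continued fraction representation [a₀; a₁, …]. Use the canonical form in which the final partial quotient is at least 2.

[4; 3]

13 = 4·3 + 1, so a_0 = 4
3 = 3·1 + 0, so a_1 = 3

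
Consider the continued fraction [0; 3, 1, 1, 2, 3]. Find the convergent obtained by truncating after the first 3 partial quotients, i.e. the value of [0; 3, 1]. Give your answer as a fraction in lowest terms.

Build up convergents one term at a time:
a_0 = 0: 0/1
a_1 = 3: 1/3
a_2 = 1: 1/4

1/4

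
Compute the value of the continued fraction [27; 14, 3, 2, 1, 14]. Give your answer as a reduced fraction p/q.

a_0 = 27: 27/1
a_1 = 14: 379/14
a_2 = 3: 1164/43
a_3 = 2: 2707/100
a_4 = 1: 3871/143
a_5 = 14: 56901/2102

56901/2102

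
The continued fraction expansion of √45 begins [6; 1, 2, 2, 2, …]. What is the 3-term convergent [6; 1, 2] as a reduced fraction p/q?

Build up convergents one term at a time:
a_0 = 6: 6/1
a_1 = 1: 7/1
a_2 = 2: 20/3

20/3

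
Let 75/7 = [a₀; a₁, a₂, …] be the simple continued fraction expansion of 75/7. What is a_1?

75 = 10·7 + 5, so a_0 = 10
7 = 1·5 + 2, so a_1 = 1

1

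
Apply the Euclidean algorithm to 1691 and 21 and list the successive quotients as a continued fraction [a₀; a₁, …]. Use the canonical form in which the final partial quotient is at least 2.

[80; 1, 1, 10]

⌊1691/21⌋ = 80, remainder 11
⌊21/11⌋ = 1, remainder 10
⌊11/10⌋ = 1, remainder 1
⌊10/1⌋ = 10, remainder 0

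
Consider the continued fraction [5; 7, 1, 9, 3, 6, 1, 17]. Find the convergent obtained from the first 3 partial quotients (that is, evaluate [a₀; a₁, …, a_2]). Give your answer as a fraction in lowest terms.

41/8

Collapse the nested fraction from the inside out:
Start with 1.
7 + 1/(1/1) = 7 + 1/1 = 8/1
5 + 1/(8/1) = 5 + 1/8 = 41/8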